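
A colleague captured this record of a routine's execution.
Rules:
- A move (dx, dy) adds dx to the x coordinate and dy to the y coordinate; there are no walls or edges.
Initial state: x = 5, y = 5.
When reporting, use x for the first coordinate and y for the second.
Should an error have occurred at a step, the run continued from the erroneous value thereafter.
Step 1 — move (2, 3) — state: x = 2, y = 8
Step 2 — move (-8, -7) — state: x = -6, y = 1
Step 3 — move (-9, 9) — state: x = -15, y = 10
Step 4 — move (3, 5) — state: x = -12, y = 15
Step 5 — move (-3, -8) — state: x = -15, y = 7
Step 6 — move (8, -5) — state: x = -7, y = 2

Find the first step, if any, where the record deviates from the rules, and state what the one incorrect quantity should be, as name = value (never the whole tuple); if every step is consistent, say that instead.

step 1, x = 7

step 1: x = 5 + (2) = 7, y = 5 + (3) = 8 -> this is not what the record shows
Step 1 is the first one off; corrected, x = 7.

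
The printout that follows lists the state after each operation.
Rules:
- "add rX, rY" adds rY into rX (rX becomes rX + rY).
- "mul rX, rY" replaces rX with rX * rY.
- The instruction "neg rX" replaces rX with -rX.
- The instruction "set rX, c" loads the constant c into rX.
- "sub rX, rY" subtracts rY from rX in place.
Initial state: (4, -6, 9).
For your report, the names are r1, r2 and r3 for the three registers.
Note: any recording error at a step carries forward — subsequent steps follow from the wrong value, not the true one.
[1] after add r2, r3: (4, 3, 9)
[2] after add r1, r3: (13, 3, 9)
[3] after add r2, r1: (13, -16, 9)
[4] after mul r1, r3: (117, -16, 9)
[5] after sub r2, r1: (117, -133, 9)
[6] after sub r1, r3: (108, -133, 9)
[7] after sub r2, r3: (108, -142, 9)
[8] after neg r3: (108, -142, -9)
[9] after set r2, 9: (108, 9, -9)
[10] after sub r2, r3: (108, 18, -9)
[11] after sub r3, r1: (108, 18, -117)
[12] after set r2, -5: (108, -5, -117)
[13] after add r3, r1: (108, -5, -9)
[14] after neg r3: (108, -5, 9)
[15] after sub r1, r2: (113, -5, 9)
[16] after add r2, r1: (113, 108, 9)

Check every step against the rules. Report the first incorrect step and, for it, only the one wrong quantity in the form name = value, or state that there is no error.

step 1: r2 = -6 + 9 = 3 -> same as recorded
step 2: r1 = 4 + 9 = 13 -> verified
step 3: r2 = 3 + 13 = 16 -> the printout disagrees here
First deviation found at step 3; the corrected entry is r2 = 16.

step 3, r2 = 16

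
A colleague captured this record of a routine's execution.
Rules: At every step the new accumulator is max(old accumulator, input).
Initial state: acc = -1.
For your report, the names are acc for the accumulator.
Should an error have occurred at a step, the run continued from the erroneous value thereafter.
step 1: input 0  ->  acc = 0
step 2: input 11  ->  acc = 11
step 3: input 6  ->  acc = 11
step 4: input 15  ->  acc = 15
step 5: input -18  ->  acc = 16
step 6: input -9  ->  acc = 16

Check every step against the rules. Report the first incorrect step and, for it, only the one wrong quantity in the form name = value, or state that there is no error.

step 5, acc = 15

Recomputing the run from the initial state:
step 1: acc = 0
step 2: acc = 11
step 3: acc = 11
step 4: acc = 15
step 5: acc = 15
step 6: acc = 15
The first disagreement with the record is at step 5, where the value should be acc = 15.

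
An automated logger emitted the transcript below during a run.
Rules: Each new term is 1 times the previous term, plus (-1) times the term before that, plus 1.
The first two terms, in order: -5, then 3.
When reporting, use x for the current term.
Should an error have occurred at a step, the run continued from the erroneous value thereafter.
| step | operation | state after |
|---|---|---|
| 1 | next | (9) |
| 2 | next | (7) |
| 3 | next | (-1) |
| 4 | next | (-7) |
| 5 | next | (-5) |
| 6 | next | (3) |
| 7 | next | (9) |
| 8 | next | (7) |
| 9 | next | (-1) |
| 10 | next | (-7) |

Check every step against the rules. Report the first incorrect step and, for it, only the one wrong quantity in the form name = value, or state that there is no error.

no error

Step 1: x = 1*(3) + (-1)*(-5) + (1) = 9 — no discrepancy.
Step 2: x = 1*(9) + (-1)*(3) + (1) = 7 — exactly as logged.
Step 3: x = 1*(7) + (-1)*(9) + (1) = -1 — verified.
Step 4: x = 1*(-1) + (-1)*(7) + (1) = -7 — verified.
Step 5: x = 1*(-7) + (-1)*(-1) + (1) = -5 — same as recorded.
Step 6: x = 1*(-5) + (-1)*(-7) + (1) = 3 — consistent with the transcript.
Step 7: x = 1*(3) + (-1)*(-5) + (1) = 9 — agrees with the transcript.
Step 8: x = 1*(9) + (-1)*(3) + (1) = 7 — matches.
Step 9: x = 1*(7) + (-1)*(9) + (1) = -1 — confirmed correct.
Step 10: x = 1*(-1) + (-1)*(7) + (1) = -7 — agrees with the transcript.
All steps check out; nothing to correct.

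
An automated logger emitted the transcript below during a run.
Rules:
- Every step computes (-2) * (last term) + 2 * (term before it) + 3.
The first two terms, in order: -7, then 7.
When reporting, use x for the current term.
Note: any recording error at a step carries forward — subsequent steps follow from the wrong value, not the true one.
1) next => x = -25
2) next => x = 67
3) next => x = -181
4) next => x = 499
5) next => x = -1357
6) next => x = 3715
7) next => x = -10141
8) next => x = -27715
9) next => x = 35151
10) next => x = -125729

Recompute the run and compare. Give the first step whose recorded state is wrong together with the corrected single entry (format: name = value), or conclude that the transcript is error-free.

step 8, x = 27715

Recomputing the run from the initial state:
step 1: x = -25
step 2: x = 67
step 3: x = -181
step 4: x = 499
step 5: x = -1357
step 6: x = 3715
step 7: x = -10141
step 8: x = 27715
step 9: x = -75709
step 10: x = 206851
The first disagreement with the transcript is at step 8, where the value should be x = 27715.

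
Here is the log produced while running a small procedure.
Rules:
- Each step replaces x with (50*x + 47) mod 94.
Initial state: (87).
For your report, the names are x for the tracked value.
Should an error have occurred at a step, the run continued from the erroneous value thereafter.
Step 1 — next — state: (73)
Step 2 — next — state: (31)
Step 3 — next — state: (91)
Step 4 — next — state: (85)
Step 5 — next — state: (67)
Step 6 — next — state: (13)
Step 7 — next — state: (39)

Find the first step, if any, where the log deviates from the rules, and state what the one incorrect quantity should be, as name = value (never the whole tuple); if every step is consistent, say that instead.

step 3, x = 93

1. x = (50*87 + 47) mod 94 = 73 (matches)
2. x = (50*73 + 47) mod 94 = 31 (matches)
3. x = (50*31 + 47) mod 94 = 93 (the log disagrees here)
The audit stops at step 3: the recorded entry is wrong and should be x = 93.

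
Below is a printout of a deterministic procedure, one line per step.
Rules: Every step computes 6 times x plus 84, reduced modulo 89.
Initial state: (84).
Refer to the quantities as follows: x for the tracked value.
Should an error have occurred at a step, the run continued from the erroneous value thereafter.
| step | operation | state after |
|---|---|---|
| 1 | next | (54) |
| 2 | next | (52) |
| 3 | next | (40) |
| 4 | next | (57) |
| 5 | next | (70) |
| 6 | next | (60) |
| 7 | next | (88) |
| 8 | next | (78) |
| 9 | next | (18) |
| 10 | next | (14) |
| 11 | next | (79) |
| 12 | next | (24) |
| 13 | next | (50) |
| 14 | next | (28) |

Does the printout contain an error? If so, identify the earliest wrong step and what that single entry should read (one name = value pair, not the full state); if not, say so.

step 1: x = (6*84 + 84) mod 89 = 54 -> exactly as logged
step 2: x = (6*54 + 84) mod 89 = 52 -> checks out
step 3: x = (6*52 + 84) mod 89 = 40 -> consistent with the printout
step 4: x = (6*40 + 84) mod 89 = 57 -> in agreement
step 5: x = (6*57 + 84) mod 89 = 70 -> exactly as logged
step 6: x = (6*70 + 84) mod 89 = 59 -> this is not what the printout shows
The earliest wrong entry is at step 6: it should read x = 59.

step 6, x = 59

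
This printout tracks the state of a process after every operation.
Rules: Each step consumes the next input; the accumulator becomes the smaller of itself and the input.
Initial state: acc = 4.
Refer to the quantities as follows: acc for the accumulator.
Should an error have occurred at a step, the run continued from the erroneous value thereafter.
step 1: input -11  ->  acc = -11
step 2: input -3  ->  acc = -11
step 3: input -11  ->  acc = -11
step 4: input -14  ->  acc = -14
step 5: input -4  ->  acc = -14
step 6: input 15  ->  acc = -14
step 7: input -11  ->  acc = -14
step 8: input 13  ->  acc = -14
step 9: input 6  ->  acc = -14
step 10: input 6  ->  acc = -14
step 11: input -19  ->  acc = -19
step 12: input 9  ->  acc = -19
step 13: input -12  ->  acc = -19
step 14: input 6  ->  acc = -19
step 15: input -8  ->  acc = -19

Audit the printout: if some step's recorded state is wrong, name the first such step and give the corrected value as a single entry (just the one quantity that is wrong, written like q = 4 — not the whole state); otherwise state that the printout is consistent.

Recomputing the run from the initial state:
step 1: acc = -11
step 2: acc = -11
step 3: acc = -11
step 4: acc = -14
step 5: acc = -14
step 6: acc = -14
step 7: acc = -14
step 8: acc = -14
step 9: acc = -14
step 10: acc = -14
step 11: acc = -19
step 12: acc = -19
step 13: acc = -19
step 14: acc = -19
step 15: acc = -19
This matches the printout at every step.

no error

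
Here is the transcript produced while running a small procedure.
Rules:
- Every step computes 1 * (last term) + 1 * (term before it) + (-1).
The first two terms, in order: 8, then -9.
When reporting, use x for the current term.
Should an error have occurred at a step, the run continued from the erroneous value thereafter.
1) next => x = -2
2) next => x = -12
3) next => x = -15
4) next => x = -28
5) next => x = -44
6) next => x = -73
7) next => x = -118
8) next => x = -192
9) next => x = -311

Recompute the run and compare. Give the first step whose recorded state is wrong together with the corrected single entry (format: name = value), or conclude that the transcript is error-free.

no error

Recomputing the run from the initial state:
step 1: x = -2
step 2: x = -12
step 3: x = -15
step 4: x = -28
step 5: x = -44
step 6: x = -73
step 7: x = -118
step 8: x = -192
step 9: x = -311
This matches the transcript at every step.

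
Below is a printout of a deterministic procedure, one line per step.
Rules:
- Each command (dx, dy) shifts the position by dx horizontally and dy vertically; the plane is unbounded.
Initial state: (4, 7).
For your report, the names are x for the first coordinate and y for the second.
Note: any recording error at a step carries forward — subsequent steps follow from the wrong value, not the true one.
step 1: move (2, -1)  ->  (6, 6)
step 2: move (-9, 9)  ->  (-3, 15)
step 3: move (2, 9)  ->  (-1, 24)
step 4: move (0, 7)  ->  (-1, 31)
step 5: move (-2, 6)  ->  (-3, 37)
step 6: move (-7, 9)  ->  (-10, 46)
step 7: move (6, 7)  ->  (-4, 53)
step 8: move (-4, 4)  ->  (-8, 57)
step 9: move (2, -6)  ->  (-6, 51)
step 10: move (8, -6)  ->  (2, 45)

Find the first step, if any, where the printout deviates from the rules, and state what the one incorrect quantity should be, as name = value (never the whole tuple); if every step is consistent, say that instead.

no error

step 1: x = 4 + (2) = 6, y = 7 + (-1) = 6 -> same as recorded
step 2: x = 6 + (-9) = -3, y = 6 + (9) = 15 -> in agreement
step 3: x = -3 + (2) = -1, y = 15 + (9) = 24 -> same as recorded
step 4: x = -1 + (0) = -1, y = 24 + (7) = 31 -> same as recorded
step 5: x = -1 + (-2) = -3, y = 31 + (6) = 37 -> consistent with the printout
step 6: x = -3 + (-7) = -10, y = 37 + (9) = 46 -> verified
step 7: x = -10 + (6) = -4, y = 46 + (7) = 53 -> exactly as logged
step 8: x = -4 + (-4) = -8, y = 53 + (4) = 57 -> exactly as logged
step 9: x = -8 + (2) = -6, y = 57 + (-6) = 51 -> agrees with the printout
step 10: x = -6 + (8) = 2, y = 51 + (-6) = 45 -> same as recorded
Each recorded entry agrees with the recomputation.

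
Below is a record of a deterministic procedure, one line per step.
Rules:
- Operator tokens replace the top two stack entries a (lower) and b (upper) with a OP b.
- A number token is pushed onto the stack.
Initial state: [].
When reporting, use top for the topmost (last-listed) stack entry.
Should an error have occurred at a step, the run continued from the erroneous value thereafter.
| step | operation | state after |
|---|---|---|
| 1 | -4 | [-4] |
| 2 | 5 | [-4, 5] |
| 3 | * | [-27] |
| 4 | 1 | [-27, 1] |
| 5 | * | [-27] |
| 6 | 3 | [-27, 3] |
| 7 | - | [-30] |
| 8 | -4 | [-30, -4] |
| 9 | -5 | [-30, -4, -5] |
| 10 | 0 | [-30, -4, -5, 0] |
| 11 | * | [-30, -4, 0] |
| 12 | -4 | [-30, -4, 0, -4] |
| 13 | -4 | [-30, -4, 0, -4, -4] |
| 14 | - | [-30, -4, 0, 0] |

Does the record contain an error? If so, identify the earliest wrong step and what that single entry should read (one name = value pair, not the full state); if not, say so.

step 3, top = -20

Step 1: push -4: top = -4 — exactly as logged.
Step 2: push 5: top = 5 — checks out.
Step 3: -4 * 5 = -20 — not what was recorded.
So the first discrepancy is step 3, where the right value is top = -20.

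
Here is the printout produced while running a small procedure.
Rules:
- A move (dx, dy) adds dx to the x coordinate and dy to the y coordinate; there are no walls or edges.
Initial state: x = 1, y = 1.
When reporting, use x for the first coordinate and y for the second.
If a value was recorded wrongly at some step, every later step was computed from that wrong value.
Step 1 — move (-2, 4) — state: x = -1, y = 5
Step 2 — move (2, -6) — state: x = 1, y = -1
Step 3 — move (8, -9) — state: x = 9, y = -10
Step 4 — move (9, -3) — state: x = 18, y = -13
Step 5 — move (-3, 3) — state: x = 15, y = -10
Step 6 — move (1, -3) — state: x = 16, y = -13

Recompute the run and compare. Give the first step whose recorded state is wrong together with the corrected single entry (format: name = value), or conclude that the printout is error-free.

no error

Step 1: x = 1 + (-2) = -1, y = 1 + (4) = 5 — confirmed correct.
Step 2: x = -1 + (2) = 1, y = 5 + (-6) = -1 — no discrepancy.
Step 3: x = 1 + (8) = 9, y = -1 + (-9) = -10 — no discrepancy.
Step 4: x = 9 + (9) = 18, y = -10 + (-3) = -13 — checks out.
Step 5: x = 18 + (-3) = 15, y = -13 + (3) = -10 — consistent with the printout.
Step 6: x = 15 + (1) = 16, y = -10 + (-3) = -13 — checks out.
All steps check out; nothing to correct.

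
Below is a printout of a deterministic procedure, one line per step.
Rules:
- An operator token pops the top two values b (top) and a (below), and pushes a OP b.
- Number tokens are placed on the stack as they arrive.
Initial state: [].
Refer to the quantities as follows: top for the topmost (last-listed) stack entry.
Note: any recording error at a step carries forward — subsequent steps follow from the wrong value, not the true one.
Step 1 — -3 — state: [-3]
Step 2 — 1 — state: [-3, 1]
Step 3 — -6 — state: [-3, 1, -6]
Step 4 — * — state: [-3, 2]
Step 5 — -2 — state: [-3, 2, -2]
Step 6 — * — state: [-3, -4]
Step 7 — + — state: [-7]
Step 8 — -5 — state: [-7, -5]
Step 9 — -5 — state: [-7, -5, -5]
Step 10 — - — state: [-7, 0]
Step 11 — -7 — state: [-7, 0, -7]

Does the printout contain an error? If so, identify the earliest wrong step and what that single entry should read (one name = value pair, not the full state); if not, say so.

step 4, top = -6

Step 1: push -3: top = -3 — consistent with the printout.
Step 2: push 1: top = 1 — exactly as logged.
Step 3: push -6: top = -6 — exactly as logged.
Step 4: 1 * -6 = -6 — first mismatch against the printout.
Step 4 is the first one off; corrected, top = -6.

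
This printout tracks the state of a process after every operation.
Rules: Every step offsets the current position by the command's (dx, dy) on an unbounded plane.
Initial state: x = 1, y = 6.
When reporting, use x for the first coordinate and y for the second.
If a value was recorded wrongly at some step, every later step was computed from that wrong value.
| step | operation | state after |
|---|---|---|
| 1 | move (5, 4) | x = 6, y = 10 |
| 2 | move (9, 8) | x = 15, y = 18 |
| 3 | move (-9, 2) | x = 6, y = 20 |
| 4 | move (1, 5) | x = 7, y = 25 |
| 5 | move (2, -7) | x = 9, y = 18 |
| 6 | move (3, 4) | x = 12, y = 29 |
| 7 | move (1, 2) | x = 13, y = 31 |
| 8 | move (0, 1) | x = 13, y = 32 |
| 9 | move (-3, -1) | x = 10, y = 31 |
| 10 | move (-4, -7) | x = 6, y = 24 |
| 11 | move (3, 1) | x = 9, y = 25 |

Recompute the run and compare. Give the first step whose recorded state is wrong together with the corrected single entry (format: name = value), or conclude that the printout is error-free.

1. x = 1 + (5) = 6, y = 6 + (4) = 10 (consistent with the printout)
2. x = 6 + (9) = 15, y = 10 + (8) = 18 (in agreement)
3. x = 15 + (-9) = 6, y = 18 + (2) = 20 (no discrepancy)
4. x = 6 + (1) = 7, y = 20 + (5) = 25 (agrees with the printout)
5. x = 7 + (2) = 9, y = 25 + (-7) = 18 (no discrepancy)
6. x = 9 + (3) = 12, y = 18 + (4) = 22 (a discrepancy with the printout)
Conclusion: step 6 carries the first error; the entry should be y = 22.

step 6, y = 22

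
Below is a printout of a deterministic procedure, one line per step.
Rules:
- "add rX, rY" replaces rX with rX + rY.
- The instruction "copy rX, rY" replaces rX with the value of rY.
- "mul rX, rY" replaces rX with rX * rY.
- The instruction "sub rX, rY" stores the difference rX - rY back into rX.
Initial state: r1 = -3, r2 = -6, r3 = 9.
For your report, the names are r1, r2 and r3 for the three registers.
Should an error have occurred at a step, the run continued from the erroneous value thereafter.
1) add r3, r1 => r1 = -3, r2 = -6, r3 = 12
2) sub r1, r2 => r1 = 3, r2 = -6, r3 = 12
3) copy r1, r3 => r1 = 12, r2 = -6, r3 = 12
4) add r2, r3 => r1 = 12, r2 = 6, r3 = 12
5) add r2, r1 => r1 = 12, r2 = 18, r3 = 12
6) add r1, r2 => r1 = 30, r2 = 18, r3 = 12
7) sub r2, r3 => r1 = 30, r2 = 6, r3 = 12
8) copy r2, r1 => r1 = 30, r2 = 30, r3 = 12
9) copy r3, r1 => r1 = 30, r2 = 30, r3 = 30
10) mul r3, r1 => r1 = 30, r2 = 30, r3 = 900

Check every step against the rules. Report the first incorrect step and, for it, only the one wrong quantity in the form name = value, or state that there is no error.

step 1, r3 = 6

Recomputing the run from the initial state:
step 1: r1 = -3, r2 = -6, r3 = 6
step 2: r1 = 3, r2 = -6, r3 = 6
step 3: r1 = 6, r2 = -6, r3 = 6
step 4: r1 = 6, r2 = 0, r3 = 6
step 5: r1 = 6, r2 = 6, r3 = 6
step 6: r1 = 12, r2 = 6, r3 = 6
step 7: r1 = 12, r2 = 0, r3 = 6
step 8: r1 = 12, r2 = 12, r3 = 6
step 9: r1 = 12, r2 = 12, r3 = 12
step 10: r1 = 12, r2 = 12, r3 = 144
The first disagreement with the printout is at step 1, where the value should be r3 = 6.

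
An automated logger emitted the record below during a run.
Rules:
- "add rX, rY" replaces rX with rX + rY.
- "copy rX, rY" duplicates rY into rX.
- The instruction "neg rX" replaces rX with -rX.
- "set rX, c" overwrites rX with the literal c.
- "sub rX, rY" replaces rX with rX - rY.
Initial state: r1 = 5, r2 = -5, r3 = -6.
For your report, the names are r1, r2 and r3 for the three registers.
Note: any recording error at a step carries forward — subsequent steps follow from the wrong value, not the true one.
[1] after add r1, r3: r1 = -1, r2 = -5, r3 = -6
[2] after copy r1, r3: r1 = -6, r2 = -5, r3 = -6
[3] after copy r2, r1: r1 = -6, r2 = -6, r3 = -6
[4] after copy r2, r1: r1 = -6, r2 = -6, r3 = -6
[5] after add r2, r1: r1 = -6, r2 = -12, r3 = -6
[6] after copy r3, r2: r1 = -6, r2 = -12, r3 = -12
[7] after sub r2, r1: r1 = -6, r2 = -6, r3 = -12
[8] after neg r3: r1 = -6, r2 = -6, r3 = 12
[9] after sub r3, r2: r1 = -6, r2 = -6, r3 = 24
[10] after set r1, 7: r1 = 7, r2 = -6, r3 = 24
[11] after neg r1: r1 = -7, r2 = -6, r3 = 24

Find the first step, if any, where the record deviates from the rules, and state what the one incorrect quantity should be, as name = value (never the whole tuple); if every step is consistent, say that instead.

step 9, r3 = 18

step 1: r1 = 5 + -6 = -1 -> checks out
step 2: r1 = -6 -> matches
step 3: r2 = -6 -> consistent with the record
step 4: r2 = -6 -> verified
step 5: r2 = -6 + -6 = -12 -> in agreement
step 6: r3 = -12 -> confirmed correct
step 7: r2 = -12 - -6 = -6 -> agrees with the record
step 8: r3 = -(-12) = 12 -> agrees with the record
step 9: r3 = 12 - -6 = 18 -> the record disagrees here
The audit stops at step 9: the recorded entry is wrong and should be r3 = 18.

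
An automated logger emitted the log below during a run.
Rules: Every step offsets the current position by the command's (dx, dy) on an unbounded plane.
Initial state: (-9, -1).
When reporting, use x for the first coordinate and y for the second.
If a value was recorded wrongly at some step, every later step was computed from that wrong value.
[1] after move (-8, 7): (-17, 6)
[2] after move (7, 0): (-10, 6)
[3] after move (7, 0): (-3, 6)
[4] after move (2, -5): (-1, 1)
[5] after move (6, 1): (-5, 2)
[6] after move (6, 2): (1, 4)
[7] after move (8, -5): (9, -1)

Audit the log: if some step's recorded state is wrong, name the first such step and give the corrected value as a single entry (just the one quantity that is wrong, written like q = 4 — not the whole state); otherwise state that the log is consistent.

step 5, x = 5

Recomputing the run from the initial state:
step 1: x = -17, y = 6
step 2: x = -10, y = 6
step 3: x = -3, y = 6
step 4: x = -1, y = 1
step 5: x = 5, y = 2
step 6: x = 11, y = 4
step 7: x = 19, y = -1
The first disagreement with the log is at step 5, where the value should be x = 5.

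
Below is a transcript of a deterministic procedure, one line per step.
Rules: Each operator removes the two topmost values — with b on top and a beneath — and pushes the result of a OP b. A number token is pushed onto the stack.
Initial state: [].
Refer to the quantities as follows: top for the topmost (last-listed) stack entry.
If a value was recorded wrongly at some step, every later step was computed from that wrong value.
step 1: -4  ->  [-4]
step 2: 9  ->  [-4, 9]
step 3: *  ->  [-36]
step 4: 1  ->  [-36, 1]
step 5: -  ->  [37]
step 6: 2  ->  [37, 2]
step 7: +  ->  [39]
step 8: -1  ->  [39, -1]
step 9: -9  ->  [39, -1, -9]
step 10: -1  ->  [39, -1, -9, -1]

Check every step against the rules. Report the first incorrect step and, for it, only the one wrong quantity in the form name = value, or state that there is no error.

step 5, top = -37

step 1: push -4: top = -4 -> same as recorded
step 2: push 9: top = 9 -> consistent with the transcript
step 3: -4 * 9 = -36 -> confirmed correct
step 4: push 1: top = 1 -> verified
step 5: -36 - 1 = -37 -> the recorded entry deviates here
Conclusion: step 5 carries the first error; the entry should be top = -37.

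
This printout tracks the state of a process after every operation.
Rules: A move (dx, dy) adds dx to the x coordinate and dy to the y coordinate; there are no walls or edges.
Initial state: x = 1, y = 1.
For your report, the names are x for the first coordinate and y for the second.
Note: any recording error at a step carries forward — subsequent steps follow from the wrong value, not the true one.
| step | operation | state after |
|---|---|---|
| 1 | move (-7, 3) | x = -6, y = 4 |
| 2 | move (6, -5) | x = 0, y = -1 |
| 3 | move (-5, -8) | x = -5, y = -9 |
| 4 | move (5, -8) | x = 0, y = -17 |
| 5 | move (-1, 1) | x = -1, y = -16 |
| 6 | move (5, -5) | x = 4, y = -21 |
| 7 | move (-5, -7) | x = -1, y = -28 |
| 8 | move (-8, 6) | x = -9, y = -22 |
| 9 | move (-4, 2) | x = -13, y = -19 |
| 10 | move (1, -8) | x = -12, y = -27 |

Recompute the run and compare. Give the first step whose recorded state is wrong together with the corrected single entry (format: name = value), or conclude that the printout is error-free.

step 1: x = 1 + (-7) = -6, y = 1 + (3) = 4 -> in agreement
step 2: x = -6 + (6) = 0, y = 4 + (-5) = -1 -> confirmed correct
step 3: x = 0 + (-5) = -5, y = -1 + (-8) = -9 -> confirmed correct
step 4: x = -5 + (5) = 0, y = -9 + (-8) = -17 -> consistent with the printout
step 5: x = 0 + (-1) = -1, y = -17 + (1) = -16 -> verified
step 6: x = -1 + (5) = 4, y = -16 + (-5) = -21 -> matches
step 7: x = 4 + (-5) = -1, y = -21 + (-7) = -28 -> verified
step 8: x = -1 + (-8) = -9, y = -28 + (6) = -22 -> in agreement
step 9: x = -9 + (-4) = -13, y = -22 + (2) = -20 -> the printout disagrees here
First deviation found at step 9; the corrected entry is y = -20.

step 9, y = -20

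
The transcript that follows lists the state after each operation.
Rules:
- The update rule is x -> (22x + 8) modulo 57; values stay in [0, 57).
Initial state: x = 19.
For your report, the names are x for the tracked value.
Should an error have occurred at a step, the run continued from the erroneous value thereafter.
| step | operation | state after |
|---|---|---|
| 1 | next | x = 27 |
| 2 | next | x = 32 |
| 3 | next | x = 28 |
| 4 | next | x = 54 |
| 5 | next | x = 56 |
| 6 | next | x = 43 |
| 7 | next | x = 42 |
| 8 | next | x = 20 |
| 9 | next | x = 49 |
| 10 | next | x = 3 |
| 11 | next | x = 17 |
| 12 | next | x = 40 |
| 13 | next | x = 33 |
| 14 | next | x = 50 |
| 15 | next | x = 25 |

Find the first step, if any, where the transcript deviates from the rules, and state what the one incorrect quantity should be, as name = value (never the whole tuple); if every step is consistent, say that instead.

Recomputing the run from the initial state:
step 1: x = 27
step 2: x = 32
step 3: x = 28
step 4: x = 54
step 5: x = 56
step 6: x = 43
step 7: x = 42
step 8: x = 20
step 9: x = 49
step 10: x = 3
step 11: x = 17
step 12: x = 40
step 13: x = 33
step 14: x = 50
step 15: x = 25
This matches the transcript at every step.

no error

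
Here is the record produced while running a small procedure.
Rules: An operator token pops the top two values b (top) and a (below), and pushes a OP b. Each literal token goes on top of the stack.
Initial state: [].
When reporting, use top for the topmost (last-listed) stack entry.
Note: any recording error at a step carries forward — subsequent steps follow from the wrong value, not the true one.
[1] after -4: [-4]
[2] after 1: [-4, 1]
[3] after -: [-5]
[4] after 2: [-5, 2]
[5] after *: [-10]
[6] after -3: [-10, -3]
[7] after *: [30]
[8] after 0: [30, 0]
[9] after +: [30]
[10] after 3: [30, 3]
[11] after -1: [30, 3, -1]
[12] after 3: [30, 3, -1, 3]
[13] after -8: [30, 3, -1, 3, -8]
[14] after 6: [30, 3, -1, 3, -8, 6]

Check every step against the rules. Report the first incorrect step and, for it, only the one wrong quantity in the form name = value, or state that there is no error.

1. push -4: top = -4 (checks out)
2. push 1: top = 1 (matches)
3. -4 - 1 = -5 (verified)
4. push 2: top = 2 (consistent with the record)
5. -5 * 2 = -10 (verified)
6. push -3: top = -3 (agrees with the record)
7. -10 * -3 = 30 (same as recorded)
8. push 0: top = 0 (matches)
9. 30 + 0 = 30 (in agreement)
10. push 3: top = 3 (agrees with the record)
11. push -1: top = -1 (exactly as logged)
12. push 3: top = 3 (confirmed correct)
13. push -8: top = -8 (confirmed correct)
14. push 6: top = 6 (no discrepancy)
Every step is consistent.

no error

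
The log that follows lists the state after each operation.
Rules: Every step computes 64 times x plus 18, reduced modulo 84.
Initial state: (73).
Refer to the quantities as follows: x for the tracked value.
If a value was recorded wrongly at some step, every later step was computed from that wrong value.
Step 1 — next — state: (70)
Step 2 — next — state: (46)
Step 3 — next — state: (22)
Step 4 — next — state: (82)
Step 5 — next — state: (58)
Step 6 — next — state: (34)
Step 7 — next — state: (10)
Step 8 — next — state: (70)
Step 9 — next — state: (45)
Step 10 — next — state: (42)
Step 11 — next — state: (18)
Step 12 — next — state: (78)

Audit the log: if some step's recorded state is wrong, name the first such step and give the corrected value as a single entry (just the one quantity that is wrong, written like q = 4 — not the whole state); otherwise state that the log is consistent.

Recomputing the run from the initial state:
step 1: x = 70
step 2: x = 46
step 3: x = 22
step 4: x = 82
step 5: x = 58
step 6: x = 34
step 7: x = 10
step 8: x = 70
step 9: x = 46
step 10: x = 22
step 11: x = 82
step 12: x = 58
The first disagreement with the log is at step 9, where the value should be x = 46.

step 9, x = 46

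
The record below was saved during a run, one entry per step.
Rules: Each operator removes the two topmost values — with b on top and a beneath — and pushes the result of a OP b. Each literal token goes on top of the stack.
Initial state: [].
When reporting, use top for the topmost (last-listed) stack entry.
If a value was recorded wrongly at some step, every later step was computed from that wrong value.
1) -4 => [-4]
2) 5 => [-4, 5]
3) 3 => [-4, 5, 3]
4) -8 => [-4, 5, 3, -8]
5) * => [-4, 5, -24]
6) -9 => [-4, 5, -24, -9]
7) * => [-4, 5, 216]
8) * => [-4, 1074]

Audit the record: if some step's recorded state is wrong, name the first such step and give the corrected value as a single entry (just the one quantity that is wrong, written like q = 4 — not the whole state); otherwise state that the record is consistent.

step 8, top = 1080

step 1: push -4: top = -4 -> verified
step 2: push 5: top = 5 -> in agreement
step 3: push 3: top = 3 -> matches
step 4: push -8: top = -8 -> agrees with the record
step 5: 3 * -8 = -24 -> matches
step 6: push -9: top = -9 -> checks out
step 7: -24 * -9 = 216 -> same as recorded
step 8: 5 * 216 = 1080 -> the record has a different value
First incorrect step: 8; the correct value is top = 1080.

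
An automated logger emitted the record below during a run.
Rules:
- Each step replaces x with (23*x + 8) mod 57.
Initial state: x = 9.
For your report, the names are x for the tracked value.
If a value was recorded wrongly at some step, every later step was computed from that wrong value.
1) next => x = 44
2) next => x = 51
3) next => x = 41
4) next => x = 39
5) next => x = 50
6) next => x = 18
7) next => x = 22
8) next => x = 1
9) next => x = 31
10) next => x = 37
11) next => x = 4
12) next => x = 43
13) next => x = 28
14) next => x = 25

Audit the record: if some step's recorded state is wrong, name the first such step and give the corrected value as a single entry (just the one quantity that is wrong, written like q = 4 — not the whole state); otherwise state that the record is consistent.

Recomputing the run from the initial state:
step 1: x = 44
step 2: x = 51
step 3: x = 41
step 4: x = 39
step 5: x = 50
step 6: x = 18
step 7: x = 23
step 8: x = 24
step 9: x = 47
step 10: x = 6
step 11: x = 32
step 12: x = 3
step 13: x = 20
step 14: x = 12
The first disagreement with the record is at step 7, where the value should be x = 23.

step 7, x = 23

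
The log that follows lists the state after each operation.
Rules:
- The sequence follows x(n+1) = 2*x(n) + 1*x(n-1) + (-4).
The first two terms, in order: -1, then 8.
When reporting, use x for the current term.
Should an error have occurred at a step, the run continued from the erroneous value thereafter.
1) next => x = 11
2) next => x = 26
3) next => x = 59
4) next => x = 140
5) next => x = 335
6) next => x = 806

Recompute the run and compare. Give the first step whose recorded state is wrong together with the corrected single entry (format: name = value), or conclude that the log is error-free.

no error

Step 1: x = 2*(8) + (1)*(-1) + (-4) = 11 — consistent with the log.
Step 2: x = 2*(11) + (1)*(8) + (-4) = 26 — no discrepancy.
Step 3: x = 2*(26) + (1)*(11) + (-4) = 59 — confirmed correct.
Step 4: x = 2*(59) + (1)*(26) + (-4) = 140 — checks out.
Step 5: x = 2*(140) + (1)*(59) + (-4) = 335 — same as recorded.
Step 6: x = 2*(335) + (1)*(140) + (-4) = 806 — verified.
All steps check out; nothing to correct.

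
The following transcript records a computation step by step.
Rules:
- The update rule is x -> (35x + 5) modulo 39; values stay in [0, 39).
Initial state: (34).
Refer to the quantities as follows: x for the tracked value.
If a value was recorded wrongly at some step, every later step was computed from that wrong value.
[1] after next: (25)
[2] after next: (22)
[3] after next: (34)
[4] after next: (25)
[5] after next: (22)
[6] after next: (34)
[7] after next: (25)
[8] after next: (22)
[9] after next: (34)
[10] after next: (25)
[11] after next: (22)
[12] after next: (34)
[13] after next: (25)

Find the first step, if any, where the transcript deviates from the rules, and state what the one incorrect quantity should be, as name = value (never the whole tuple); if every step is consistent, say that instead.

no error

Step 1: x = (35*34 + 5) mod 39 = 25 — agrees with the transcript.
Step 2: x = (35*25 + 5) mod 39 = 22 — in agreement.
Step 3: x = (35*22 + 5) mod 39 = 34 — agrees with the transcript.
Step 4: x = (35*34 + 5) mod 39 = 25 — agrees with the transcript.
Step 5: x = (35*25 + 5) mod 39 = 22 — agrees with the transcript.
Step 6: x = (35*22 + 5) mod 39 = 34 — consistent with the transcript.
Step 7: x = (35*34 + 5) mod 39 = 25 — no discrepancy.
Step 8: x = (35*25 + 5) mod 39 = 22 — confirmed correct.
Step 9: x = (35*22 + 5) mod 39 = 34 — consistent with the transcript.
Step 10: x = (35*34 + 5) mod 39 = 25 — confirmed correct.
Step 11: x = (35*25 + 5) mod 39 = 22 — consistent with the transcript.
Step 12: x = (35*22 + 5) mod 39 = 34 — checks out.
Step 13: x = (35*34 + 5) mod 39 = 25 — consistent with the transcript.
All entries verified; no error found.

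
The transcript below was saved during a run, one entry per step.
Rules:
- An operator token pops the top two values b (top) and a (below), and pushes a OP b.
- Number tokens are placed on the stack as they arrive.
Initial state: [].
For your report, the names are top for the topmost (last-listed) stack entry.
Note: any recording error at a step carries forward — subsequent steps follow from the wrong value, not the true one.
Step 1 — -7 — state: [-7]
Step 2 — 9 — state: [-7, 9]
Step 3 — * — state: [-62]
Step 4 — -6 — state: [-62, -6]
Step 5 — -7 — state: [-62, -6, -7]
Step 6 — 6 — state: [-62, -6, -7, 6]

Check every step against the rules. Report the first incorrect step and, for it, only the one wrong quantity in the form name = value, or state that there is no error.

step 3, top = -63

Recomputing the run from the initial state:
step 1: [-7]
step 2: [-7, 9]
step 3: [-63]
step 4: [-63, -6]
step 5: [-63, -6, -7]
step 6: [-63, -6, -7, 6]
The first disagreement with the transcript is at step 3, where the value should be top = -63.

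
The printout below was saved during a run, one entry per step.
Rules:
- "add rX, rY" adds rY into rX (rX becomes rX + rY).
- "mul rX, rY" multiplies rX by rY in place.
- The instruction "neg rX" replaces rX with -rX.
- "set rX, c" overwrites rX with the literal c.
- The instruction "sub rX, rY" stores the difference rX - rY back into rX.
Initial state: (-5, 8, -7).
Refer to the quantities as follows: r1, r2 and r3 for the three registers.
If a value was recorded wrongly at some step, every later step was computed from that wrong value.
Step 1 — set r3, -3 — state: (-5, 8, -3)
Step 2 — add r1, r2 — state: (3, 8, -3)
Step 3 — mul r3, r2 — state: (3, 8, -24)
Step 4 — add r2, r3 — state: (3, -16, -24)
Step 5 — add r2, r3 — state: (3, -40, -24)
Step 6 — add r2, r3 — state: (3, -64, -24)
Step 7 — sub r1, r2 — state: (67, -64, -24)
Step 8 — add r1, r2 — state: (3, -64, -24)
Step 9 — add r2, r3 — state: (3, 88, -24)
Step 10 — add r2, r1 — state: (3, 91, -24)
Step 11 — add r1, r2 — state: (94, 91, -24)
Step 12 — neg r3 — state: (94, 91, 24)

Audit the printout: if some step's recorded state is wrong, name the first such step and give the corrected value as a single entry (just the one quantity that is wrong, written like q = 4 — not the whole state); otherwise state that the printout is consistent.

1. r3 = -3 (same as recorded)
2. r1 = -5 + 8 = 3 (consistent with the printout)
3. r3 = -3 * 8 = -24 (same as recorded)
4. r2 = 8 + -24 = -16 (same as recorded)
5. r2 = -16 + -24 = -40 (confirmed correct)
6. r2 = -40 + -24 = -64 (exactly as logged)
7. r1 = 3 - -64 = 67 (exactly as logged)
8. r1 = 67 + -64 = 3 (checks out)
9. r2 = -64 + -24 = -88 (the printout has a different value)
First incorrect step: 9; the correct value is r2 = -88.

step 9, r2 = -88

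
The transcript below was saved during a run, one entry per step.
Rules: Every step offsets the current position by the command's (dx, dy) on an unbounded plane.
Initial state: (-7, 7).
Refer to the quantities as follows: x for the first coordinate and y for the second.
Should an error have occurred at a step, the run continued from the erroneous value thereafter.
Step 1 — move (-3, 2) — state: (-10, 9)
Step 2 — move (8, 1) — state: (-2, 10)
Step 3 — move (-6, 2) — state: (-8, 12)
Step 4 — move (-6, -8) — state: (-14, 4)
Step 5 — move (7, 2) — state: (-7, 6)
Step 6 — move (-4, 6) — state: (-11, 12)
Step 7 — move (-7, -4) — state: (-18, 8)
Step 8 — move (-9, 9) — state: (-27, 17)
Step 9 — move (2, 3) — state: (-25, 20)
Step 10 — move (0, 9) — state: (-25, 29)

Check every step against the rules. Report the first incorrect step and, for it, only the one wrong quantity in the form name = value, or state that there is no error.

no error

Recomputing the run from the initial state:
step 1: x = -10, y = 9
step 2: x = -2, y = 10
step 3: x = -8, y = 12
step 4: x = -14, y = 4
step 5: x = -7, y = 6
step 6: x = -11, y = 12
step 7: x = -18, y = 8
step 8: x = -27, y = 17
step 9: x = -25, y = 20
step 10: x = -25, y = 29
This matches the transcript at every step.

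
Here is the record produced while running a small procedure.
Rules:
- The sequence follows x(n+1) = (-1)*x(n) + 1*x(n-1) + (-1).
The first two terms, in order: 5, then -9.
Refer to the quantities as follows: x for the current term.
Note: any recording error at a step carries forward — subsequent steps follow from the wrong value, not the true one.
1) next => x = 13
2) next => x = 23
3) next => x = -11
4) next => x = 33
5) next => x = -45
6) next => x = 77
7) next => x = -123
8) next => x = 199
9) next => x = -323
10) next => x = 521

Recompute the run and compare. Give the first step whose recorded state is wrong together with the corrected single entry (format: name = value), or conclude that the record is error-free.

Step 1: x = -1*(-9) + (1)*(5) + (-1) = 13 — agrees with the record.
Step 2: x = -1*(13) + (1)*(-9) + (-1) = -23 — not what was recorded.
First incorrect step: 2; the correct value is x = -23.

step 2, x = -23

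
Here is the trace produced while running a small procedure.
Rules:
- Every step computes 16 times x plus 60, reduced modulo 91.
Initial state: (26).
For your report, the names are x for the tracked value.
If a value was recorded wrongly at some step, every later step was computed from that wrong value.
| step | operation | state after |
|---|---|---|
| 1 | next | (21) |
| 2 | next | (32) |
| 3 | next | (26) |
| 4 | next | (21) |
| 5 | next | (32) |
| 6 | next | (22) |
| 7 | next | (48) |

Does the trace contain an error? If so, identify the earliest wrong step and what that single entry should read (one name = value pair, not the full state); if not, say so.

step 6, x = 26

Recomputing the run from the initial state:
step 1: x = 21
step 2: x = 32
step 3: x = 26
step 4: x = 21
step 5: x = 32
step 6: x = 26
step 7: x = 21
The first disagreement with the trace is at step 6, where the value should be x = 26.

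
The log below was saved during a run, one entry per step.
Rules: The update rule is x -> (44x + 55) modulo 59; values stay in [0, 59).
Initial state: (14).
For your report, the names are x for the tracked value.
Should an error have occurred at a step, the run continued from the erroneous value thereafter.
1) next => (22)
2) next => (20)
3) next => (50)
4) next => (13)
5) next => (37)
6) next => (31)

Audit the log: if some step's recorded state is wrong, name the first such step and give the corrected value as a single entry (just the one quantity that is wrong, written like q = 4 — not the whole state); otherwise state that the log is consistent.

no error

Recomputing the run from the initial state:
step 1: x = 22
step 2: x = 20
step 3: x = 50
step 4: x = 13
step 5: x = 37
step 6: x = 31
This matches the log at every step.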